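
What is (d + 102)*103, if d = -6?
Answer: 9888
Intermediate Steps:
(d + 102)*103 = (-6 + 102)*103 = 96*103 = 9888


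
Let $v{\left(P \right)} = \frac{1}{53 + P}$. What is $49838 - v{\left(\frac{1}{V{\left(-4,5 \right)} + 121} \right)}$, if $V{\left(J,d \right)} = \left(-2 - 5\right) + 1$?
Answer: $\frac{303812333}{6096} \approx 49838.0$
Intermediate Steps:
$V{\left(J,d \right)} = -6$ ($V{\left(J,d \right)} = -7 + 1 = -6$)
$49838 - v{\left(\frac{1}{V{\left(-4,5 \right)} + 121} \right)} = 49838 - \frac{1}{53 + \frac{1}{-6 + 121}} = 49838 - \frac{1}{53 + \frac{1}{115}} = 49838 - \frac{1}{\frac{6096}{115}} = 49838 - \frac{115}{6096} = \frac{303812333}{6096}$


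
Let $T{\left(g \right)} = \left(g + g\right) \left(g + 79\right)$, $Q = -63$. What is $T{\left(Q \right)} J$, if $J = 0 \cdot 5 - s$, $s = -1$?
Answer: $-2016$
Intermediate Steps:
$T{\left(g \right)} = 2 g \left(79 + g\right)$
$J = 1$ ($J = 0 \cdot 5 - -1 = 0 + 1 = 1$)
$T{\left(Q \right)} J = 2 \left(-63\right) \left(79 - 63\right) 1 = 2 \left(-63\right) 16 \cdot 1 = \left(-2016\right) 1 = -2016$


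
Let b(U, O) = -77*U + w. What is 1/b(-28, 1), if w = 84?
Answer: 1/2240 ≈ 0.00044643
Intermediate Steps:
b(U, O) = 84 - 77*U (b(U, O) = -77*U + 84 = 84 - 77*U)
1/b(-28, 1) = 1/(84 - 77*(-28)) = 1/(84 + 2156) = 1/2240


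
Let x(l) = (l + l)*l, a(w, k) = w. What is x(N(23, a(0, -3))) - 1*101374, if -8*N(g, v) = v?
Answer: -101374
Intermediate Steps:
N(g, v) = -v/8
x(l) = 2*l**2 (x(l) = (2*l)*l = 2*l**2)
x(N(23, a(0, -3))) - 1*101374 = 2*(-1/8*0)**2 - 1*101374 = 2*0**2 - 101374 = 2*0 - 101374 = 0 - 101374 = -101374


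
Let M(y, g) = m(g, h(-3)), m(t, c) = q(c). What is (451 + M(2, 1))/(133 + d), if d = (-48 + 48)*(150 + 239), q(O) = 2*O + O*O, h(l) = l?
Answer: 454/133 ≈ 3.4135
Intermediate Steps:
q(O) = O² + 2*O (q(O) = 2*O + O² = O² + 2*O)
m(t, c) = c*(2 + c)
M(y, g) = 3 (M(y, g) = -3*(2 - 3) = -3*(-1) = 3)
d = 0 (d = 0*389 = 0)
(451 + M(2, 1))/(133 + d) = (451 + 3)/(133 + 0) = 454/133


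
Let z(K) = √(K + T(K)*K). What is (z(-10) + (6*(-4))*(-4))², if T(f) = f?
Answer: 9306 + 576*√10 ≈ 11127.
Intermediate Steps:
z(K) = √(K + K²) (z(K) = √(K + K*K) = √(K + K²))
(z(-10) + (6*(-4))*(-4))² = (√(-10*(1 - 10)) + (6*(-4))*(-4))² = (√(-10*(-9)) - 24*(-4))² = (√90 + 96)² = (3*√10 + 96)² = (96 + 3*√10)²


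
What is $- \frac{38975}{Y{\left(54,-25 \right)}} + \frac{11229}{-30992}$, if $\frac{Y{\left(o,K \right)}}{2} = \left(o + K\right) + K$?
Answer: $- \frac{151000379}{30992} \approx -4872.2$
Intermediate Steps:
$Y{\left(o,K \right)} = 2 o + 4 K$ ($Y{\left(o,K \right)} = 2 \left(\left(o + K\right) + K\right) = 2 \left(\left(K + o\right) + K\right) = 2 \left(o + 2 K\right) = 2 o + 4 K$)
$- \frac{38975}{Y{\left(54,-25 \right)}} + \frac{11229}{-30992} = - \frac{38975}{2 \cdot 54 + 4 \left(-25\right)} + \frac{11229}{-30992} = - \frac{38975}{108 - 100} + 11229 \left(- \frac{1}{30992}\right) = - \frac{38975}{8} - \frac{11229}{30992} = - \frac{151000379}{30992}$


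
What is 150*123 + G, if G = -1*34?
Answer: 18416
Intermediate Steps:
G = -34
150*123 + G = 150*123 - 34 = 18450 - 34 = 18416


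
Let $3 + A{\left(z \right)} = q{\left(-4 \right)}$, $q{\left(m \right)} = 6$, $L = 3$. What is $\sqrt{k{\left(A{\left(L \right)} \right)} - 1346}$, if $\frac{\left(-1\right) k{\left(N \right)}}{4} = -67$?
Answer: $7 i \sqrt{22} \approx 32.833 i$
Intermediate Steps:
$A{\left(z \right)} = 3$ ($A{\left(z \right)} = -3 + 6 = 3$)
$k{\left(N \right)} = 268$ ($k{\left(N \right)} = \left(-4\right) \left(-67\right) = 268$)
$\sqrt{k{\left(A{\left(L \right)} \right)} - 1346} = \sqrt{268 - 1346} = \sqrt{-1078} = 7 i \sqrt{22}$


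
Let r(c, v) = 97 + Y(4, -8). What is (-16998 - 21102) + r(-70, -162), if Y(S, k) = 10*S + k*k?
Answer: -37899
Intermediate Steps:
Y(S, k) = k² + 10*S (Y(S, k) = 10*S + k² = k² + 10*S)
r(c, v) = 201 (r(c, v) = 97 + ((-8)² + 10*4) = 97 + (64 + 40) = 97 + 104 = 201)
(-16998 - 21102) + r(-70, -162) = (-16998 - 21102) + 201 = -38100 + 201 = -37899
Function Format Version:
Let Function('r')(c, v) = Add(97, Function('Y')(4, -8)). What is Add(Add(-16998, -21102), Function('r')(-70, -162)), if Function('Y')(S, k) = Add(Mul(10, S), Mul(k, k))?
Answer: -37899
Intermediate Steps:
Function('Y')(S, k) = Add(Pow(k, 2), Mul(10, S)) (Function('Y')(S, k) = Add(Mul(10, S), Pow(k, 2)) = Add(Pow(k, 2), Mul(10, S)))
Function('r')(c, v) = 201 (Function('r')(c, v) = Add(97, Add(Pow(-8, 2), Mul(10, 4))) = Add(97, Add(64, 40)) = Add(97, 104) = 201)
Add(Add(-16998, -21102), Function('r')(-70, -162)) = Add(Add(-16998, -21102), 201) = Add(-38100, 201) = -37899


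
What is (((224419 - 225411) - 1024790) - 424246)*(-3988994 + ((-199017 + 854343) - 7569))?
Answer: 4844887204636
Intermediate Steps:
(((224419 - 225411) - 1024790) - 424246)*(-3988994 + ((-199017 + 854343) - 7569)) = ((-992 - 1024790) - 424246)*(-3988994 + (655326 - 7569)) = (-1025782 - 424246)*(-3988994 + 647757) = -1450028*(-3341237) = 4844887204636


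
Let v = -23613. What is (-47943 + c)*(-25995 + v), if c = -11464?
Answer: 2947062456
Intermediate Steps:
(-47943 + c)*(-25995 + v) = (-47943 - 11464)*(-25995 - 23613) = -59407*(-49608) = 2947062456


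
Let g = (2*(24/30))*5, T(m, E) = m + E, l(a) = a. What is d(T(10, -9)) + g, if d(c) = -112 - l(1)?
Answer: -105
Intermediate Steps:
T(m, E) = E + m
g = 8 (g = (2*(24*(1/30)))*5 = (2*(⅘))*5 = (8/5)*5 = 8)
d(c) = -113 (d(c) = -112 - 1*1 = -112 - 1 = -113)
d(T(10, -9)) + g = -113 + 8 = -105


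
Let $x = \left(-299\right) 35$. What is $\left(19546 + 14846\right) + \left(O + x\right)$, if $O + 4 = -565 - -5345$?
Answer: $28703$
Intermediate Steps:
$O = 4776$ ($O = -4 - -4780 = -4 + \left(-565 + 5345\right) = -4 + 4780 = 4776$)
$x = -10465$
$\left(19546 + 14846\right) + \left(O + x\right) = \left(19546 + 14846\right) + \left(4776 - 10465\right) = 34392 - 5689 = 28703$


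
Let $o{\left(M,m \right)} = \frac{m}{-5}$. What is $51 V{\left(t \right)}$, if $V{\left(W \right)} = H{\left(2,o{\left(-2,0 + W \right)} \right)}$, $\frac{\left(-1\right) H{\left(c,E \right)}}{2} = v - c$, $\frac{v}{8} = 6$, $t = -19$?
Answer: $-4692$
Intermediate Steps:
$v = 48$ ($v = 8 \cdot 6 = 48$)
$o{\left(M,m \right)} = - \frac{m}{5}$ ($o{\left(M,m \right)} = m \left(- \frac{1}{5}\right) = - \frac{m}{5}$)
$H{\left(c,E \right)} = -96 + 2 c$ ($H{\left(c,E \right)} = - 2 \left(48 - c\right) = -96 + 2 c$)
$V{\left(W \right)} = -92$ ($V{\left(W \right)} = -96 + 2 \cdot 2 = -96 + 4 = -92$)
$51 V{\left(t \right)} = 51 \left(-92\right) = -4692$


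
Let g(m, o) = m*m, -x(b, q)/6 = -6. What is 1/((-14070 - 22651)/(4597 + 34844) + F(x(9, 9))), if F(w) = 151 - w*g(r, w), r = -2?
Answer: 39441/239366 ≈ 0.16477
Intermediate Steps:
x(b, q) = 36 (x(b, q) = -6*(-6) = 36)
g(m, o) = m²
F(w) = 151 - 4*w (F(w) = 151 - w*(-2)² = 151 - w*4 = 151 - 4*w)
1/((-14070 - 22651)/(4597 + 34844) + F(x(9, 9))) = 1/((-14070 - 22651)/(4597 + 34844) + (151 - 4*36)) = 1/(-36721/39441 + (151 - 144)) = 1/(-36721*1/39441 + 7) = 1/(-36721/39441 + 7) = 1/(239366/39441) = 39441/239366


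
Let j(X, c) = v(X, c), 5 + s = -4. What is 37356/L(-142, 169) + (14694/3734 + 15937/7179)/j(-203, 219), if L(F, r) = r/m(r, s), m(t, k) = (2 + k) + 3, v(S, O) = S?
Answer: -406573960544044/459823342251 ≈ -884.20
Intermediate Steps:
s = -9 (s = -5 - 4 = -9)
j(X, c) = X
m(t, k) = 5 + k
L(F, r) = -r/4 (L(F, r) = r/(5 - 9) = r/(-4) = r*(-¼) = -r/4)
37356/L(-142, 169) + (14694/3734 + 15937/7179)/j(-203, 219) = 37356/((-¼*169)) + (14694/3734 + 15937/7179)/(-203) = 37356/(-169/4) + (14694*(1/3734) + 15937*(1/7179))*(-1/203) = 37356*(-4/169) + (7347/1867 + 15937/7179)*(-1/203) = -149424/169 + (82498492/13403193)*(-1/203) = -149424/169 - 82498492/2720848179 = -406573960544044/459823342251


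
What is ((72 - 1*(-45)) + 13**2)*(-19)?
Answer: -5434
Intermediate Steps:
((72 - 1*(-45)) + 13**2)*(-19) = ((72 + 45) + 169)*(-19) = (117 + 169)*(-19) = 286*(-19) = -5434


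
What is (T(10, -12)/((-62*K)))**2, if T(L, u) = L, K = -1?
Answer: 25/961 ≈ 0.026015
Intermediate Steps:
(T(10, -12)/((-62*K)))**2 = (10/((-62*(-1))))**2 = (10/62)**2 = (10*(1/62))**2 = (5/31)**2 = 25/961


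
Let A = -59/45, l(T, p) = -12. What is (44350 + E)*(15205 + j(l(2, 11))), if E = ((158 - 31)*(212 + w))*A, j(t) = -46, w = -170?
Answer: 2831438444/5 ≈ 5.6629e+8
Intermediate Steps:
A = -59/45 (A = -59*1/45 = -59/45 ≈ -1.3111)
E = -104902/15 (E = ((158 - 31)*(212 - 170))*(-59/45) = (127*42)*(-59/45) = 5334*(-59/45) = -104902/15 ≈ -6993.5)
(44350 + E)*(15205 + j(l(2, 11))) = (44350 - 104902/15)*(15205 - 46) = (560348/15)*15159 = 2831438444/5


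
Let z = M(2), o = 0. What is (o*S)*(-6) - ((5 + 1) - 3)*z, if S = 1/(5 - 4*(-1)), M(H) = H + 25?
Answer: -81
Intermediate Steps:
M(H) = 25 + H
S = 1/9 (S = 1/(5 + 4) = 1/9 ≈ 0.11111)
z = 27 (z = 25 + 2 = 27)
(o*S)*(-6) - ((5 + 1) - 3)*z = (0*(1/9))*(-6) - ((5 + 1) - 3)*27 = 0*(-6) - (6 - 3)*27 = 0 - 3*27 = 0 - 1*81 = 0 - 81 = -81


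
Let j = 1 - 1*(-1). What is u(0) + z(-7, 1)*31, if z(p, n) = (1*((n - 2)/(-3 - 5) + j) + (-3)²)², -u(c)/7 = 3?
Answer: 244207/64 ≈ 3815.7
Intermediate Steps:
u(c) = -21 (u(c) = -7*3 = -21)
j = 2 (j = 1 + 1 = 2)
z(p, n) = (45/4 - n/8)² (z(p, n) = (1*((n - 2)/(-3 - 5) + 2) + (-3)²)² = (1*((-2 + n)/(-8) + 2) + 9)² = (1*((-2 + n)*(-⅛) + 2) + 9)² = (1*((¼ - n/8) + 2) + 9)² = (1*(9/4 - n/8) + 9)² = ((9/4 - n/8) + 9)² = (45/4 - n/8)²)
u(0) + z(-7, 1)*31 = -21 + ((-90 + 1)²/64)*31 = -21 + ((1/64)*(-89)²)*31 = -21 + ((1/64)*7921)*31 = -21 + (7921/64)*31 = -21 + 245551/64 = 244207/64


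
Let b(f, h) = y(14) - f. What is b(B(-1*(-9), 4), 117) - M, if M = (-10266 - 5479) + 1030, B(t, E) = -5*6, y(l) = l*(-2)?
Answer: 14717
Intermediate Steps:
y(l) = -2*l
B(t, E) = -30
b(f, h) = -28 - f (b(f, h) = -2*14 - f = -28 - f)
M = -14715 (M = -15745 + 1030 = -14715)
b(B(-1*(-9), 4), 117) - M = (-28 - 1*(-30)) - 1*(-14715) = (-28 + 30) + 14715 = 2 + 14715 = 14717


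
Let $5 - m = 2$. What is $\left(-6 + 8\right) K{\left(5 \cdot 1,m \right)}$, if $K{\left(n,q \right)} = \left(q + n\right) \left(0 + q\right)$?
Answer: $48$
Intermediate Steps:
$m = 3$ ($m = 5 - 2 = 3$)
$K{\left(n,q \right)} = q \left(n + q\right)$ ($K{\left(n,q \right)} = \left(n + q\right) q = q \left(n + q\right)$)
$\left(-6 + 8\right) K{\left(5 \cdot 1,m \right)} = \left(-6 + 8\right) 3 \left(5 \cdot 1 + 3\right) = 2 \cdot 3 \left(5 + 3\right) = 2 \cdot 3 \cdot 8 = 2 \cdot 24 = 48$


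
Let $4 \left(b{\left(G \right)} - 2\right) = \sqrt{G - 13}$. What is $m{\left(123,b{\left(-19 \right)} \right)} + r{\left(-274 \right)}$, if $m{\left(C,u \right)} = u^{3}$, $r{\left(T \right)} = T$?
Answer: $-278 + 10 i \sqrt{2} \approx -278.0 + 14.142 i$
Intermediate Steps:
$b{\left(G \right)} = 2 + \frac{\sqrt{-13 + G}}{4}$ ($b{\left(G \right)} = 2 + \frac{\sqrt{G - 13}}{4} = 2 + \frac{\sqrt{-13 + G}}{4}$)
$m{\left(123,b{\left(-19 \right)} \right)} + r{\left(-274 \right)} = \left(2 + \frac{\sqrt{-13 - 19}}{4}\right)^{3} - 274 = \left(2 + \frac{\sqrt{-32}}{4}\right)^{3} - 274 = \left(2 + \frac{4 i \sqrt{2}}{4}\right)^{3} - 274 = \left(2 + i \sqrt{2}\right)^{3} - 274 = -274 + \left(2 + i \sqrt{2}\right)^{3}$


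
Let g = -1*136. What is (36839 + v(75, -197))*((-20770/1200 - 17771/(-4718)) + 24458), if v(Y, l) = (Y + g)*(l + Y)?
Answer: 306412885477217/283080 ≈ 1.0824e+9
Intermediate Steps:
g = -136
v(Y, l) = (-136 + Y)*(Y + l) (v(Y, l) = (Y - 136)*(l + Y) = (-136 + Y)*(Y + l))
(36839 + v(75, -197))*((-20770/1200 - 17771/(-4718)) + 24458) = (36839 + (75² - 136*75 - 136*(-197) + 75*(-197)))*((-20770/1200 - 17771/(-4718)) + 24458) = (36839 + (5625 - 10200 + 26792 - 14775))*((-20770*1/1200 - 17771*(-1/4718)) + 24458) = (36839 + 7442)*((-2077/120 + 17771/4718) + 24458) = 44281*(-3833383/283080 + 24458) = 44281*(6919737257/283080) = 306412885477217/283080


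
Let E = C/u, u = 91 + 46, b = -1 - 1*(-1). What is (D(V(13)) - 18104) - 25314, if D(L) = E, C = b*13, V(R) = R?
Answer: -43418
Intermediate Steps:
b = 0 (b = -1 + 1 = 0)
C = 0 (C = 0*13 = 0)
u = 137
E = 0 (E = 0/137 = 0*(1/137) = 0)
D(L) = 0
(D(V(13)) - 18104) - 25314 = (0 - 18104) - 25314 = -18104 - 25314 = -43418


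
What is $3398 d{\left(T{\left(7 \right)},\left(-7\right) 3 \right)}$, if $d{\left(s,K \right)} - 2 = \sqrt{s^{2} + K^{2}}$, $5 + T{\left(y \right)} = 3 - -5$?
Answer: $6796 + 50970 \sqrt{2} \approx 78879.0$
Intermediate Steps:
$T{\left(y \right)} = 3$ ($T{\left(y \right)} = -5 + \left(3 - -5\right) = -5 + \left(3 + 5\right) = -5 + 8 = 3$)
$d{\left(s,K \right)} = 2 + \sqrt{K^{2} + s^{2}}$ ($d{\left(s,K \right)} = 2 + \sqrt{s^{2} + K^{2}} = 2 + \sqrt{K^{2} + s^{2}}$)
$3398 d{\left(T{\left(7 \right)},\left(-7\right) 3 \right)} = 3398 \left(2 + \sqrt{\left(\left(-7\right) 3\right)^{2} + 3^{2}}\right) = 3398 \left(2 + \sqrt{\left(-21\right)^{2} + 9}\right) = 3398 \left(2 + \sqrt{441 + 9}\right) = 3398 \left(2 + \sqrt{450}\right) = 3398 \left(2 + 15 \sqrt{2}\right) = 6796 + 50970 \sqrt{2}$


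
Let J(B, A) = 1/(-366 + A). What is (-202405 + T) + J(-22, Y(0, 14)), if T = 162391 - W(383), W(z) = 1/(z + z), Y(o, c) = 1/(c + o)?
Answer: -157023674899/3924218 ≈ -40014.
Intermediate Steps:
W(z) = 1/(2*z)
T = 124391505/766 (T = 162391 - 1/(2*383) = 162391 - 1*1/766 = 162391 - 1/766 = 124391505/766 ≈ 1.6239e+5)
(-202405 + T) + J(-22, Y(0, 14)) = (-202405 + 124391505/766) + 1/(-366 + 1/(14 + 0)) = -30650725/766 + 1/(-366 + 1/14) = -30650725/766 + 1/(-5123/14) = -30650725/766 - 14/5123 = -157023674899/3924218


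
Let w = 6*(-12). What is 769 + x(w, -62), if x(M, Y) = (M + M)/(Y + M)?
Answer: 51595/67 ≈ 770.07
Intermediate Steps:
w = -72
x(M, Y) = 2*M/(M + Y) (x(M, Y) = (2*M)/(M + Y) = 2*M/(M + Y))
769 + x(w, -62) = 769 + 2*(-72)/(-72 - 62) = 769 + 2*(-72)/(-134) = 769 + 2*(-72)*(-1/134) = 769 + 72/67 = 51595/67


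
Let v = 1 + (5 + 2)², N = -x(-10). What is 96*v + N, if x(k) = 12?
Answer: 4788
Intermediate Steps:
N = -12 (N = -1*12 = -12)
v = 50 (v = 1 + 7² = 1 + 49 = 50)
96*v + N = 96*50 - 12 = 4800 - 12 = 4788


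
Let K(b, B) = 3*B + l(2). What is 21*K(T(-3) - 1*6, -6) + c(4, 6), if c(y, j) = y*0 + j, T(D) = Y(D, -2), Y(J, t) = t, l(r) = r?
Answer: -330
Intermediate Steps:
T(D) = -2
c(y, j) = j (c(y, j) = 0 + j = j)
K(b, B) = 2 + 3*B (K(b, B) = 3*B + 2 = 2 + 3*B)
21*K(T(-3) - 1*6, -6) + c(4, 6) = 21*(2 + 3*(-6)) + 6 = 21*(2 - 18) + 6 = 21*(-16) + 6 = -336 + 6 = -330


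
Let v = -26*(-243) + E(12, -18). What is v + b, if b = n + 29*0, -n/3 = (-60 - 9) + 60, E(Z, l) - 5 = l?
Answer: 6332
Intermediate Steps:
E(Z, l) = 5 + l
n = 27 (n = -3*((-60 - 9) + 60) = -3*(-69 + 60) = -3*(-9) = 27)
b = 27 (b = 27 + 29*0 = 27 + 0 = 27)
v = 6305 (v = -26*(-243) + (5 - 18) = 6318 - 13 = 6305)
v + b = 6305 + 27 = 6332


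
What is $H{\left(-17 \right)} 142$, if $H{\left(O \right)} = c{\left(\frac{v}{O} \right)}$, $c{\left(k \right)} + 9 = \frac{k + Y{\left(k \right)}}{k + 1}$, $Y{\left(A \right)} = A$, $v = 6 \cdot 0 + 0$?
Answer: $-1278$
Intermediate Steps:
$v = 0$ ($v = 0 + 0 = 0$)
$c{\left(k \right)} = -9 + \frac{2 k}{1 + k}$ ($c{\left(k \right)} = -9 + \frac{k + k}{k + 1} = -9 + \frac{2 k}{1 + k}$)
$H{\left(O \right)} = -9$ ($H{\left(O \right)} = \frac{-9 - 7 \frac{0}{O}}{1 + \frac{0}{O}} = \frac{-9 - 0}{1 + 0} = \frac{-9 + 0}{1} = 1 \left(-9\right) = -9$)
$H{\left(-17 \right)} 142 = \left(-9\right) 142 = -1278$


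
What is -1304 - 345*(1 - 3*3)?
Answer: 1456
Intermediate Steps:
-1304 - 345*(1 - 3*3) = -1304 - 345*(1 - 9) = -1304 - 345*(-8) = -1304 + 2760 = 1456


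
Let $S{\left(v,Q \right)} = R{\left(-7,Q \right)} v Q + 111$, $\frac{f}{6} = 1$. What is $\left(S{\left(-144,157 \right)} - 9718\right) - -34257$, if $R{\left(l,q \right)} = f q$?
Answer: $-21272086$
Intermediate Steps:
$f = 6$ ($f = 6 \cdot 1 = 6$)
$R{\left(l,q \right)} = 6 q$
$S{\left(v,Q \right)} = 111 + 6 v Q^{2}$ ($S{\left(v,Q \right)} = 6 Q v Q + 111 = 6 v Q^{2} + 111 = 111 + 6 v Q^{2}$)
$\left(S{\left(-144,157 \right)} - 9718\right) - -34257 = \left(\left(111 + 6 \left(-144\right) 157^{2}\right) - 9718\right) - -34257 = \left(\left(111 + 6 \left(-144\right) 24649\right) - 9718\right) + 34257 = \left(\left(111 - 21296736\right) - 9718\right) + 34257 = \left(-21296625 - 9718\right) + 34257 = -21306343 + 34257 = -21272086$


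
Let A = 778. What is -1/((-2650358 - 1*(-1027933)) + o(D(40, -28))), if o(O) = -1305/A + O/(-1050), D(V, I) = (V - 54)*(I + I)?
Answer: 58350/94668640193 ≈ 6.1636e-7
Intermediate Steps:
D(V, I) = 2*I*(-54 + V) (D(V, I) = (-54 + V)*(2*I) = 2*I*(-54 + V))
o(O) = -1305/778 - O/1050 (o(O) = -1305/778 + O/(-1050) = -1305*1/778 + O*(-1/1050) = -1305/778 - O/1050)
-1/((-2650358 - 1*(-1027933)) + o(D(40, -28))) = -1/((-2650358 - 1*(-1027933)) + (-1305/778 - (-28)*(-54 + 40)/525)) = -1/((-2650358 + 1027933) + (-1305/778 - (-28)*(-14)/525)) = -1/(-1622425 + (-1305/778 - 1/1050*784)) = -1/(-1622425 + (-1305/778 - 56/75)) = -1/(-1622425 - 141443/58350) = -1/(-94668640193/58350) = -1*(-58350/94668640193) = 58350/94668640193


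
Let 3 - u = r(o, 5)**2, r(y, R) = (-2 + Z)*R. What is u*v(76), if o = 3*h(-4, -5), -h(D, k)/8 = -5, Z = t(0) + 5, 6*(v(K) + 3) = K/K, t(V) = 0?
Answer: 629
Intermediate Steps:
v(K) = -17/6 (v(K) = -3 + (K/K)/6 = -3 + (1/6)*1 = -3 + 1/6 = -17/6)
Z = 5 (Z = 0 + 5 = 5)
h(D, k) = 40 (h(D, k) = -8*(-5) = 40)
o = 120 (o = 3*40 = 120)
r(y, R) = 3*R (r(y, R) = (-2 + 5)*R = 3*R)
u = -222 (u = 3 - (3*5)**2 = 3 - 1*15**2 = 3 - 1*225 = 3 - 225 = -222)
u*v(76) = -222*(-17/6) = 629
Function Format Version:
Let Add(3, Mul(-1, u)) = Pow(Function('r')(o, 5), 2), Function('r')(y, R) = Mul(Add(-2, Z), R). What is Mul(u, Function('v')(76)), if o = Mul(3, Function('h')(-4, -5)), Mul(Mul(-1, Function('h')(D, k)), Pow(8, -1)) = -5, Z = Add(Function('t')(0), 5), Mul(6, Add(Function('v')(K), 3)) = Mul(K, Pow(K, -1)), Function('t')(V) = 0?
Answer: 629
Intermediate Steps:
Function('v')(K) = Rational(-17, 6) (Function('v')(K) = Add(-3, Mul(Rational(1, 6), Mul(K, Pow(K, -1)))) = Add(-3, Mul(Rational(1, 6), 1)) = Add(-3, Rational(1, 6)) = Rational(-17, 6))
Z = 5 (Z = Add(0, 5) = 5)
Function('h')(D, k) = 40 (Function('h')(D, k) = Mul(-8, -5) = 40)
o = 120 (o = Mul(3, 40) = 120)
Function('r')(y, R) = Mul(3, R) (Function('r')(y, R) = Mul(Add(-2, 5), R) = Mul(3, R))
u = -222 (u = Add(3, Mul(-1, Pow(Mul(3, 5), 2))) = Add(3, Mul(-1, Pow(15, 2))) = Add(3, Mul(-1, 225)) = Add(3, -225) = -222)
Mul(u, Function('v')(76)) = Mul(-222, Rational(-17, 6)) = 629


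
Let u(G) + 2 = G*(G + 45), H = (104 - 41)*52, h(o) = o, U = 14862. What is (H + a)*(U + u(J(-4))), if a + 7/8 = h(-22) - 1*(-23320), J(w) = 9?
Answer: 1631164705/4 ≈ 4.0779e+8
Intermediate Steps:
a = 186377/8 (a = -7/8 + (-22 - 1*(-23320)) = -7/8 + (-22 + 23320) = -7/8 + 23298 = 186377/8 ≈ 23297.)
H = 3276 (H = 63*52 = 3276)
u(G) = -2 + G*(45 + G) (u(G) = -2 + G*(G + 45) = -2 + G*(45 + G))
(H + a)*(U + u(J(-4))) = (3276 + 186377/8)*(14862 + (-2 + 9**2 + 45*9)) = 212585*(14862 + (-2 + 81 + 405))/8 = 212585*(14862 + 484)/8 = (212585/8)*15346 = 1631164705/4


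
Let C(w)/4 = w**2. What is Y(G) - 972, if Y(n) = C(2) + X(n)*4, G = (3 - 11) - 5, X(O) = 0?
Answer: -956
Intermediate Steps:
G = -13 (G = -8 - 5 = -13)
C(w) = 4*w**2
Y(n) = 16 (Y(n) = 4*2**2 + 0*4 = 4*4 + 0 = 16 + 0 = 16)
Y(G) - 972 = 16 - 972 = -956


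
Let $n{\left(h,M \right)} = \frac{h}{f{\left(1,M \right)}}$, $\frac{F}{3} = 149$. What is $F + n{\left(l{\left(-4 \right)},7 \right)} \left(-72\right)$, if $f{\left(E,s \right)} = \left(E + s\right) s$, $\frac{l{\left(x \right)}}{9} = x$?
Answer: $\frac{3453}{7} \approx 493.29$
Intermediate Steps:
$F = 447$ ($F = 3 \cdot 149 = 447$)
$l{\left(x \right)} = 9 x$
$f{\left(E,s \right)} = s \left(E + s\right)$
$n{\left(h,M \right)} = \frac{h}{M \left(1 + M\right)}$
$F + n{\left(l{\left(-4 \right)},7 \right)} \left(-72\right) = 447 + \frac{9 \left(-4\right)}{7 \left(1 + 7\right)} \left(-72\right) = 447 + \left(-36\right) \frac{1}{7} \cdot \frac{1}{8} \left(-72\right) = 447 - - \frac{324}{7} = 447 + \frac{324}{7} = \frac{3453}{7}$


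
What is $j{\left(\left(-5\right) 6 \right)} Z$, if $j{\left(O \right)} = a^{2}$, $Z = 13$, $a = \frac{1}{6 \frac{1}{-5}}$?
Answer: $\frac{325}{36} \approx 9.0278$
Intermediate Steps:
$a = - \frac{5}{6}$ ($a = \frac{1}{6 \left(- \frac{1}{5}\right)} = \frac{1}{- \frac{6}{5}} = - \frac{5}{6} \approx -0.83333$)
$j{\left(O \right)} = \frac{25}{36}$ ($j{\left(O \right)} = \left(- \frac{5}{6}\right)^{2} = \frac{25}{36}$)
$j{\left(\left(-5\right) 6 \right)} Z = \frac{25}{36} \cdot 13 = \frac{325}{36}$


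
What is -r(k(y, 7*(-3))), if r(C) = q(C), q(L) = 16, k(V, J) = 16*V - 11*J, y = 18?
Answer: -16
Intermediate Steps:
k(V, J) = -11*J + 16*V
r(C) = 16
-r(k(y, 7*(-3))) = -1*16 = -16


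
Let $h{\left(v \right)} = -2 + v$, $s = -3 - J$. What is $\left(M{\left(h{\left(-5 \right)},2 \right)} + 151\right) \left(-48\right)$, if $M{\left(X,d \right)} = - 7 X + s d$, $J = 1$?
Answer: $-9216$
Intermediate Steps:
$s = -4$ ($s = -3 - 1 = -4$)
$M{\left(X,d \right)} = - 7 X - 4 d$
$\left(M{\left(h{\left(-5 \right)},2 \right)} + 151\right) \left(-48\right) = \left(\left(- 7 \left(-2 - 5\right) - 8\right) + 151\right) \left(-48\right) = \left(\left(\left(-7\right) \left(-7\right) - 8\right) + 151\right) \left(-48\right) = \left(\left(49 - 8\right) + 151\right) \left(-48\right) = \left(41 + 151\right) \left(-48\right) = 192 \left(-48\right) = -9216$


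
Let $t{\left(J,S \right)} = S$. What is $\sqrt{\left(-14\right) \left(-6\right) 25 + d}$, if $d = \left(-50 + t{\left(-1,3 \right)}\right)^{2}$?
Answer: $\sqrt{4309} \approx 65.643$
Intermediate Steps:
$d = 2209$ ($d = \left(-50 + 3\right)^{2} = \left(-47\right)^{2} = 2209$)
$\sqrt{\left(-14\right) \left(-6\right) 25 + d} = \sqrt{\left(-14\right) \left(-6\right) 25 + 2209} = \sqrt{84 \cdot 25 + 2209} = \sqrt{2100 + 2209} = \sqrt{4309}$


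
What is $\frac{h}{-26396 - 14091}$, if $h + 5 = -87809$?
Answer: $\frac{87814}{40487} \approx 2.1689$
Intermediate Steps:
$h = -87814$ ($h = -5 - 87809 = -87814$)
$\frac{h}{-26396 - 14091} = - \frac{87814}{-26396 - 14091} = - \frac{87814}{-40487} = \left(-87814\right) \left(- \frac{1}{40487}\right) = \frac{87814}{40487}$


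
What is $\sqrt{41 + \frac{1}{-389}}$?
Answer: $\frac{6 \sqrt{172327}}{389} \approx 6.4029$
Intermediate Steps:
$\sqrt{41 + \frac{1}{-389}} = \sqrt{41 - \frac{1}{389}} = \sqrt{\frac{15948}{389}} = \frac{6 \sqrt{172327}}{389}$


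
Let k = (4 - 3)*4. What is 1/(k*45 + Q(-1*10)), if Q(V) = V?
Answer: 1/170 ≈ 0.0058824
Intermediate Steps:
k = 4 (k = 1*4 = 4)
1/(k*45 + Q(-1*10)) = 1/(4*45 - 1*10) = 1/(180 - 10) = 1/170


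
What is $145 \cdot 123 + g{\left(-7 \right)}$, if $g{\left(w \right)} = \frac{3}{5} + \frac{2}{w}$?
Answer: $\frac{624236}{35} \approx 17835.0$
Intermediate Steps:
$g{\left(w \right)} = \frac{3}{5} + \frac{2}{w}$ ($g{\left(w \right)} = 3 \cdot \frac{1}{5} + \frac{2}{w} = \frac{3}{5} + \frac{2}{w}$)
$145 \cdot 123 + g{\left(-7 \right)} = 145 \cdot 123 + \left(\frac{3}{5} + \frac{2}{-7}\right) = 17835 + \left(\frac{3}{5} + 2 \left(- \frac{1}{7}\right)\right) = 17835 + \left(\frac{3}{5} - \frac{2}{7}\right) = 17835 + \frac{11}{35} = \frac{624236}{35}$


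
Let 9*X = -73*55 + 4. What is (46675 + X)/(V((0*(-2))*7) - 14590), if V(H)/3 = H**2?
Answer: -69344/21885 ≈ -3.1686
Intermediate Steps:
X = -1337/3 (X = (-73*55 + 4)/9 = (-4015 + 4)/9 = (1/9)*(-4011) = -1337/3 ≈ -445.67)
V(H) = 3*H**2
(46675 + X)/(V((0*(-2))*7) - 14590) = (46675 - 1337/3)/(3*((0*(-2))*7)**2 - 14590) = 138688/(3*(3*(0*7)**2 - 14590)) = 138688/(3*(3*0**2 - 14590)) = 138688/(3*(3*0 - 14590)) = 138688/(3*(0 - 14590)) = (138688/3)/(-14590) = (138688/3)*(-1/14590) = -69344/21885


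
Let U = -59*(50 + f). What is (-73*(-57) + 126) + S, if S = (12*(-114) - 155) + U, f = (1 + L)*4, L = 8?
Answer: -2310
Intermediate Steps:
f = 36 (f = (1 + 8)*4 = 9*4 = 36)
U = -5074 (U = -59*(50 + 36) = -59*86 = -5074)
S = -6597 (S = (12*(-114) - 155) - 5074 = (-1368 - 155) - 5074 = -1523 - 5074 = -6597)
(-73*(-57) + 126) + S = (-73*(-57) + 126) - 6597 = (4161 + 126) - 6597 = 4287 - 6597 = -2310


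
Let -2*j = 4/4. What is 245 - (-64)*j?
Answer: 213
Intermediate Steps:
j = -½ (j = -2/4 = -½*1 = -½ ≈ -0.50000)
245 - (-64)*j = 245 - (-64)*(-1)/2 = 245 - 1*32 = 245 - 32 = 213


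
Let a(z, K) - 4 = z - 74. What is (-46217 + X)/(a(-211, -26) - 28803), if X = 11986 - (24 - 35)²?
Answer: 8588/7271 ≈ 1.1811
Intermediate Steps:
a(z, K) = -70 + z (a(z, K) = 4 + (z - 74) = 4 + (-74 + z) = -70 + z)
X = 11865 (X = 11986 - 1*(-11)² = 11986 - 1*121 = 11986 - 121 = 11865)
(-46217 + X)/(a(-211, -26) - 28803) = (-46217 + 11865)/((-70 - 211) - 28803) = -34352/(-281 - 28803) = -34352/(-29084) = -34352*(-1/29084) = 8588/7271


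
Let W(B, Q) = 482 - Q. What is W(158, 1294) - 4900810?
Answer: -4901622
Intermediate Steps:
W(158, 1294) - 4900810 = (482 - 1*1294) - 4900810 = (482 - 1294) - 4900810 = -812 - 4900810 = -4901622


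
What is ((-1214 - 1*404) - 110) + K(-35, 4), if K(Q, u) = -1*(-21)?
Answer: -1707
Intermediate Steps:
K(Q, u) = 21
((-1214 - 1*404) - 110) + K(-35, 4) = ((-1214 - 1*404) - 110) + 21 = ((-1214 - 404) - 110) + 21 = (-1618 - 110) + 21 = -1728 + 21 = -1707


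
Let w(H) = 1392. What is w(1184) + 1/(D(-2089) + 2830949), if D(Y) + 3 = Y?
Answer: 3937768945/2828857 ≈ 1392.0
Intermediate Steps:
D(Y) = -3 + Y
w(1184) + 1/(D(-2089) + 2830949) = 1392 + 1/((-3 - 2089) + 2830949) = 1392 + 1/(-2092 + 2830949) = 1392 + 1/2828857 = 3937768945/2828857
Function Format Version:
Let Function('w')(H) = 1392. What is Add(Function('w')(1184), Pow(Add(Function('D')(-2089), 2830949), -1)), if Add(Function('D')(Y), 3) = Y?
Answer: Rational(3937768945, 2828857) ≈ 1392.0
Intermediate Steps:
Function('D')(Y) = Add(-3, Y)
Add(Function('w')(1184), Pow(Add(Function('D')(-2089), 2830949), -1)) = Add(1392, Pow(Add(Add(-3, -2089), 2830949), -1)) = Add(1392, Pow(Add(-2092, 2830949), -1)) = Add(1392, Pow(2828857, -1)) = Add(1392, Rational(1, 2828857)) = Rational(3937768945, 2828857)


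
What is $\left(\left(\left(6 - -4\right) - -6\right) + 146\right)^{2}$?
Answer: $26244$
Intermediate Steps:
$\left(\left(\left(6 - -4\right) - -6\right) + 146\right)^{2} = \left(\left(\left(6 + 4\right) + 6\right) + 146\right)^{2} = \left(\left(10 + 6\right) + 146\right)^{2} = \left(16 + 146\right)^{2} = 162^{2} = 26244$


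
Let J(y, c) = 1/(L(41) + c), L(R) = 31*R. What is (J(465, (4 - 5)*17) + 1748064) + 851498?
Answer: 3259850749/1254 ≈ 2.5996e+6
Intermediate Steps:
J(y, c) = 1/(1271 + c) (J(y, c) = 1/(31*41 + c) = 1/(1271 + c))
(J(465, (4 - 5)*17) + 1748064) + 851498 = (1/(1271 + (4 - 5)*17) + 1748064) + 851498 = (1/(1271 - 1*17) + 1748064) + 851498 = (1/(1271 - 17) + 1748064) + 851498 = (1/1254 + 1748064) + 851498 = 2192072257/1254 + 851498 = 3259850749/1254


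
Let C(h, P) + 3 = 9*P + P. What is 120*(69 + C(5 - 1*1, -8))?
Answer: -1680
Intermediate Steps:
C(h, P) = -3 + 10*P (C(h, P) = -3 + (9*P + P) = -3 + 10*P)
120*(69 + C(5 - 1*1, -8)) = 120*(69 + (-3 + 10*(-8))) = 120*(69 + (-3 - 80)) = 120*(69 - 83) = 120*(-14) = -1680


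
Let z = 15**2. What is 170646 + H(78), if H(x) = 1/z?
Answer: 38395351/225 ≈ 1.7065e+5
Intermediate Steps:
z = 225
H(x) = 1/225
170646 + H(78) = 170646 + 1/225 = 38395351/225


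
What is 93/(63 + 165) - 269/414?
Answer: -3805/15732 ≈ -0.24186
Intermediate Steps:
93/(63 + 165) - 269/414 = 93/228 - 269*1/414 = 93*(1/228) - 269/414 = 31/76 - 269/414 = -3805/15732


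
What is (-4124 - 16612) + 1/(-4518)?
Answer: -93685249/4518 ≈ -20736.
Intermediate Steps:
(-4124 - 16612) + 1/(-4518) = -20736 - 1/4518 = -93685249/4518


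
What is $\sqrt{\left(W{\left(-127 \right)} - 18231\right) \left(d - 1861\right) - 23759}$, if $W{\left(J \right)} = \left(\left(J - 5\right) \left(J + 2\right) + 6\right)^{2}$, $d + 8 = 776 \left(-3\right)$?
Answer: $4 i \sqrt{71461744709} \approx 1.0693 \cdot 10^{6} i$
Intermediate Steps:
$d = -2336$ ($d = -8 + 776 \left(-3\right) = -8 - 2328 = -2336$)
$W{\left(J \right)} = \left(6 + \left(-5 + J\right) \left(2 + J\right)\right)^{2}$ ($W{\left(J \right)} = \left(\left(-5 + J\right) \left(2 + J\right) + 6\right)^{2} = \left(6 + \left(-5 + J\right) \left(2 + J\right)\right)^{2}$)
$\sqrt{\left(W{\left(-127 \right)} - 18231\right) \left(d - 1861\right) - 23759} = \sqrt{\left(\left(4 - \left(-127\right)^{2} + 3 \left(-127\right)\right)^{2} - 18231\right) \left(-2336 - 1861\right) - 23759} = \sqrt{\left(\left(4 - 16129 - 381\right)^{2} - 18231\right) \left(-4197\right) - 23759} = \sqrt{\left(\left(-16506\right)^{2} - 18231\right) \left(-4197\right) - 23759} = \sqrt{\left(272448036 - 18231\right) \left(-4197\right) - 23759} = \sqrt{272429805 \left(-4197\right) - 23759} = \sqrt{-1143387891585 - 23759} = \sqrt{-1143387915344} = 4 i \sqrt{71461744709}$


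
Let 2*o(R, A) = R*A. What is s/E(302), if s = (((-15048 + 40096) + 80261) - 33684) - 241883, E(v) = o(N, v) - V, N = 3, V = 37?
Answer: -85129/208 ≈ -409.27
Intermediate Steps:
o(R, A) = A*R/2 (o(R, A) = (R*A)/2 = (A*R)/2 = A*R/2)
E(v) = -37 + 3*v/2 (E(v) = (½)*v*3 - 1*37 = 3*v/2 - 37 = -37 + 3*v/2)
s = -170258 (s = ((25048 + 80261) - 33684) - 241883 = (105309 - 33684) - 241883 = 71625 - 241883 = -170258)
s/E(302) = -170258/(-37 + (3/2)*302) = -170258/(-37 + 453) = -170258/416 = -170258*1/416 = -85129/208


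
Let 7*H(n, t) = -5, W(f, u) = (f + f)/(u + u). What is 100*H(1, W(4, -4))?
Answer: -500/7 ≈ -71.429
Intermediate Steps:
W(f, u) = f/u (W(f, u) = (2*f)/((2*u)) = (2*f)*(1/(2*u)) = f/u)
H(n, t) = -5/7 (H(n, t) = (⅐)*(-5) = -5/7)
100*H(1, W(4, -4)) = 100*(-5/7) = -500/7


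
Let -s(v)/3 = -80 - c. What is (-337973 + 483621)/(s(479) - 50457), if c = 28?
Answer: -145648/50133 ≈ -2.9052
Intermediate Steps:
s(v) = 324 (s(v) = -3*(-80 - 1*28) = -3*(-80 - 28) = -3*(-108) = 324)
(-337973 + 483621)/(s(479) - 50457) = (-337973 + 483621)/(324 - 50457) = 145648/(-50133) = 145648*(-1/50133) = -145648/50133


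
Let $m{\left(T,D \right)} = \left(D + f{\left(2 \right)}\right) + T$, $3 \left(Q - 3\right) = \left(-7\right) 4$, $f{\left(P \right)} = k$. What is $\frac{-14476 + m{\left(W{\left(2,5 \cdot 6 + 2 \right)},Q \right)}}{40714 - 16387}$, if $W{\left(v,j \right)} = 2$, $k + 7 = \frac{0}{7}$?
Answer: $- \frac{43462}{72981} \approx -0.59552$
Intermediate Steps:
$k = -7$ ($k = -7 + \frac{0}{7} = -7 + 0 \cdot \frac{1}{7} = -7 + 0 = -7$)
$f{\left(P \right)} = -7$
$Q = - \frac{19}{3}$ ($Q = 3 + \frac{\left(-7\right) 4}{3} = 3 + \frac{1}{3} \left(-28\right) = 3 - \frac{28}{3} = - \frac{19}{3} \approx -6.3333$)
$m{\left(T,D \right)} = -7 + D + T$ ($m{\left(T,D \right)} = \left(D - 7\right) + T = \left(-7 + D\right) + T = -7 + D + T$)
$\frac{-14476 + m{\left(W{\left(2,5 \cdot 6 + 2 \right)},Q \right)}}{40714 - 16387} = \frac{-14476 - \frac{34}{3}}{40714 - 16387} = \frac{-14476 - \frac{34}{3}}{24327} = \left(- \frac{43462}{3}\right) \frac{1}{24327} = - \frac{43462}{72981}$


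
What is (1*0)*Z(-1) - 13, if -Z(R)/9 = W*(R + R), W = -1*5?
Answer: -13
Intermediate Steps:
W = -5
Z(R) = 90*R (Z(R) = -(-45)*(R + R) = -(-45)*2*R = -(-90)*R = 90*R)
(1*0)*Z(-1) - 13 = (1*0)*(90*(-1)) - 13 = 0*(-90) - 13 = 0 - 13 = -13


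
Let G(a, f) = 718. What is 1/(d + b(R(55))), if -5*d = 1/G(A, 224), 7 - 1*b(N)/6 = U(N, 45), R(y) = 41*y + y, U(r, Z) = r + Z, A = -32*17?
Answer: -3590/50575921 ≈ -7.0982e-5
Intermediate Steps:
A = -544
U(r, Z) = Z + r
R(y) = 42*y
b(N) = -228 - 6*N (b(N) = 42 - 6*(45 + N) = 42 + (-270 - 6*N) = -228 - 6*N)
d = -1/3590 (d = -⅕/718 = -⅕*1/718 = -1/3590 ≈ -0.00027855)
1/(d + b(R(55))) = 1/(-1/3590 + (-228 - 252*55)) = 1/(-1/3590 + (-228 - 6*2310)) = 1/(-1/3590 + (-228 - 13860)) = 1/(-1/3590 - 14088) = 1/(-50575921/3590) = -3590/50575921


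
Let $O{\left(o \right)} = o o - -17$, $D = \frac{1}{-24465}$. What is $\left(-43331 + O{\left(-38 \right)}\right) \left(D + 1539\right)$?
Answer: $- \frac{315294783116}{4893} \approx -6.4438 \cdot 10^{7}$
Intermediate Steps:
$D = - \frac{1}{24465} \approx -4.0875 \cdot 10^{-5}$
$O{\left(o \right)} = 17 + o^{2}$ ($O{\left(o \right)} = o^{2} + 17 = 17 + o^{2}$)
$\left(-43331 + O{\left(-38 \right)}\right) \left(D + 1539\right) = \left(-43331 + \left(17 + \left(-38\right)^{2}\right)\right) \left(- \frac{1}{24465} + 1539\right) = \left(-43331 + \left(17 + 1444\right)\right) \frac{37651634}{24465} = \left(-43331 + 1461\right) \frac{37651634}{24465} = \left(-41870\right) \frac{37651634}{24465} = - \frac{315294783116}{4893}$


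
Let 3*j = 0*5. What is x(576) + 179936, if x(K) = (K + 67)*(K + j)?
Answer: 550304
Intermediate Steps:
j = 0 (j = (0*5)/3 = (⅓)*0 = 0)
x(K) = K*(67 + K) (x(K) = (K + 67)*(K + 0) = (67 + K)*K = K*(67 + K))
x(576) + 179936 = 576*(67 + 576) + 179936 = 576*643 + 179936 = 370368 + 179936 = 550304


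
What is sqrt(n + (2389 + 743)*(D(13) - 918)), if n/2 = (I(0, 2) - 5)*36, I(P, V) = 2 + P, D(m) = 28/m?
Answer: 180*I*sqrt(14963)/13 ≈ 1693.7*I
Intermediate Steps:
n = -216 (n = 2*(((2 + 0) - 5)*36) = 2*((2 - 5)*36) = 2*(-3*36) = 2*(-108) = -216)
sqrt(n + (2389 + 743)*(D(13) - 918)) = sqrt(-216 + (2389 + 743)*(28/13 - 918)) = sqrt(-216 + 3132*(28*(1/13) - 918)) = sqrt(-216 + 3132*(28/13 - 918)) = sqrt(-216 + 3132*(-11906/13)) = sqrt(-216 - 37289592/13) = sqrt(-37292400/13) = 180*I*sqrt(14963)/13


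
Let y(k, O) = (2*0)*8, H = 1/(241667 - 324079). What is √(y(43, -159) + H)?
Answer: I*√20603/41206 ≈ 0.0034834*I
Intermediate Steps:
H = -1/82412 (H = 1/(-82412) = -1/82412 ≈ -1.2134e-5)
y(k, O) = 0 (y(k, O) = 0*8 = 0)
√(y(43, -159) + H) = √(0 - 1/82412) = √(-1/82412) = I*√20603/41206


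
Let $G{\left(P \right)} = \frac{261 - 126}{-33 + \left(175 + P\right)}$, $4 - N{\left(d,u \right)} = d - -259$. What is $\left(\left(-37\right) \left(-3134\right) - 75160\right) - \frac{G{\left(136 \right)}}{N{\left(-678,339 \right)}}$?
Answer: $\frac{533066653}{13066} \approx 40798.0$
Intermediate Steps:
$N{\left(d,u \right)} = -255 - d$ ($N{\left(d,u \right)} = 4 - \left(d - -259\right) = 4 - \left(d + 259\right) = 4 - \left(259 + d\right) = -255 - d$)
$G{\left(P \right)} = \frac{135}{142 + P}$
$\left(\left(-37\right) \left(-3134\right) - 75160\right) - \frac{G{\left(136 \right)}}{N{\left(-678,339 \right)}} = \left(\left(-37\right) \left(-3134\right) - 75160\right) - \frac{135 \frac{1}{142 + 136}}{-255 - -678} = \left(115958 - 75160\right) - \frac{135 \cdot \frac{1}{278}}{-255 + 678} = 40798 - \frac{135 \cdot \frac{1}{278}}{423} = 40798 - \frac{135}{278} \cdot \frac{1}{423} = 40798 - \frac{15}{13066} = \frac{533066653}{13066}$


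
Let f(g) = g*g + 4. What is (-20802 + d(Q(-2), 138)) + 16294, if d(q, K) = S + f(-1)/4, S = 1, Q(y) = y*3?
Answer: -18023/4 ≈ -4505.8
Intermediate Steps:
Q(y) = 3*y
f(g) = 4 + g² (f(g) = g² + 4 = 4 + g²)
d(q, K) = 9/4 (d(q, K) = 1 + (4 + (-1)²)/4 = 1 + (4 + 1)*(¼) = 1 + 5*(¼) = 1 + 5/4 = 9/4)
(-20802 + d(Q(-2), 138)) + 16294 = (-20802 + 9/4) + 16294 = -83199/4 + 16294 = -18023/4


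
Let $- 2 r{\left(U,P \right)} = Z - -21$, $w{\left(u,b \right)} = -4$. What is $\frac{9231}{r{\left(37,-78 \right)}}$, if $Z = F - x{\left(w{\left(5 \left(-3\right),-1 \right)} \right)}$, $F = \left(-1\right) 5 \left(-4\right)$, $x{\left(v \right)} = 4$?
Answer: $- \frac{18462}{37} \approx -498.97$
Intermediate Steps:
$F = 20$ ($F = \left(-5\right) \left(-4\right) = 20$)
$Z = 16$ ($Z = 20 - 4 = 16$)
$r{\left(U,P \right)} = - \frac{37}{2}$ ($r{\left(U,P \right)} = - \frac{16 - -21}{2} = - \frac{16 + 21}{2} = \left(- \frac{1}{2}\right) 37 = - \frac{37}{2}$)
$\frac{9231}{r{\left(37,-78 \right)}} = \frac{9231}{- \frac{37}{2}} = 9231 \left(- \frac{2}{37}\right) = - \frac{18462}{37}$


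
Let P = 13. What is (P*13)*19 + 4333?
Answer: 7544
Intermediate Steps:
(P*13)*19 + 4333 = (13*13)*19 + 4333 = 169*19 + 4333 = 3211 + 4333 = 7544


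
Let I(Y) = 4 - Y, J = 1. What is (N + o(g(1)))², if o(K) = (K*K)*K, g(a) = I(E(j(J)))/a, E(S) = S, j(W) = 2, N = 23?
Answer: 961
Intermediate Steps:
g(a) = 2/a (g(a) = (4 - 1*2)/a = (4 - 2)/a = 2/a)
o(K) = K³ (o(K) = K²*K = K³)
(N + o(g(1)))² = (23 + (2/1)³)² = (23 + (2*1)³)² = (23 + 2³)² = (23 + 8)² = 31² = 961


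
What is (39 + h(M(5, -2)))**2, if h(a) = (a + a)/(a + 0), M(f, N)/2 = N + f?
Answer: 1681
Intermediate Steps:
M(f, N) = 2*N + 2*f (M(f, N) = 2*(N + f) = 2*N + 2*f)
h(a) = 2 (h(a) = (2*a)/a = 2)
(39 + h(M(5, -2)))**2 = (39 + 2)**2 = 41**2 = 1681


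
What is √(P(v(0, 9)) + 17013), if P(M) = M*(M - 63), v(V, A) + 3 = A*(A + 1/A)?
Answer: 7*√373 ≈ 135.19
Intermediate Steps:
v(V, A) = -3 + A*(A + 1/A)
P(M) = M*(-63 + M)
√(P(v(0, 9)) + 17013) = √((-2 + 9²)*(-63 + (-2 + 9²)) + 17013) = √((-2 + 81)*(-63 + (-2 + 81)) + 17013) = √(79*(-63 + 79) + 17013) = √(79*16 + 17013) = √(1264 + 17013) = √18277 = 7*√373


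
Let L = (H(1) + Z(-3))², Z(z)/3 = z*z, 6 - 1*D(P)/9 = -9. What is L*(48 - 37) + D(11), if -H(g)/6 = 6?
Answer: 1026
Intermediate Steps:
D(P) = 135 (D(P) = 54 - 9*(-9) = 54 + 81 = 135)
Z(z) = 3*z² (Z(z) = 3*(z*z) = 3*z²)
H(g) = -36 (H(g) = -6*6 = -36)
L = 81 (L = (-36 + 3*(-3)²)² = (-36 + 3*9)² = (-36 + 27)² = (-9)² = 81)
L*(48 - 37) + D(11) = 81*(48 - 37) + 135 = 81*11 + 135 = 891 + 135 = 1026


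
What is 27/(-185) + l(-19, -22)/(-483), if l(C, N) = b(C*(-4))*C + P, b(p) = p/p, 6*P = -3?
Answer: -6289/59570 ≈ -0.10557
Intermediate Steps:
P = -½ (P = (⅙)*(-3) = -½ ≈ -0.50000)
b(p) = 1
l(C, N) = -½ + C (l(C, N) = 1*C - ½ = C - ½ = -½ + C)
27/(-185) + l(-19, -22)/(-483) = 27/(-185) + (-½ - 19)/(-483) = 27*(-1/185) - 39/2*(-1/483) = -27/185 + 13/322 = -6289/59570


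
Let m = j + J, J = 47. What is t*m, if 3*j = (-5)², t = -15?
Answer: -830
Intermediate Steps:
j = 25/3 (j = (⅓)*(-5)² = (⅓)*25 = 25/3 ≈ 8.3333)
m = 166/3 (m = 25/3 + 47 = 166/3 ≈ 55.333)
t*m = -15*166/3 = -830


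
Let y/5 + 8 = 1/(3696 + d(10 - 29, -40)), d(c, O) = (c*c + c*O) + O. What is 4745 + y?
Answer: 22475790/4777 ≈ 4705.0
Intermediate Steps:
d(c, O) = O + c² + O*c (d(c, O) = (c² + O*c) + O = O + c² + O*c)
y = -191075/4777 (y = -40 + 5/(3696 + (-40 + (10 - 29)² - 40*(10 - 29))) = -40 + 5/(3696 + (-40 + (-19)² - 40*(-19))) = -40 + 5/(3696 + (-40 + 361 + 760)) = -40 + 5/(3696 + 1081) = -40 + 5/4777 = -191075/4777 ≈ -39.999)
4745 + y = 4745 - 191075/4777 = 22475790/4777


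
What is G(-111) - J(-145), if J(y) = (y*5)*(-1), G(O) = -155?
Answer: -880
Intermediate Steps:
J(y) = -5*y (J(y) = (5*y)*(-1) = -5*y)
G(-111) - J(-145) = -155 - (-5)*(-145) = -155 - 1*725 = -155 - 725 = -880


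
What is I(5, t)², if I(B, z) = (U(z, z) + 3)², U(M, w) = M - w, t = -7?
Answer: 81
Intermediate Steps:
I(B, z) = 9 (I(B, z) = ((z - z) + 3)² = (0 + 3)² = 3² = 9)
I(5, t)² = 9² = 81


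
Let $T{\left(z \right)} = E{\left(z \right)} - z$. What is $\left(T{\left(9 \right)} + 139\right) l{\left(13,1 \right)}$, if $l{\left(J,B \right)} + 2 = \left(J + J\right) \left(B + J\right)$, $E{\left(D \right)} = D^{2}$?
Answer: $76382$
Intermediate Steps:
$l{\left(J,B \right)} = -2 + 2 J \left(B + J\right)$ ($l{\left(J,B \right)} = -2 + \left(J + J\right) \left(B + J\right) = -2 + 2 J \left(B + J\right)$)
$T{\left(z \right)} = z^{2} - z$
$\left(T{\left(9 \right)} + 139\right) l{\left(13,1 \right)} = \left(9 \left(-1 + 9\right) + 139\right) \left(-2 + 2 \cdot 13^{2} + 2 \cdot 1 \cdot 13\right) = \left(9 \cdot 8 + 139\right) \left(-2 + 2 \cdot 169 + 26\right) = \left(72 + 139\right) \left(-2 + 338 + 26\right) = 211 \cdot 362 = 76382$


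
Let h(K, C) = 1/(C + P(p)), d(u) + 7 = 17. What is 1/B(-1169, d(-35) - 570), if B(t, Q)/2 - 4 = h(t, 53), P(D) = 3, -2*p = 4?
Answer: 28/225 ≈ 0.12444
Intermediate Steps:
p = -2 (p = -1/2*4 = -2)
d(u) = 10 (d(u) = -7 + 17 = 10)
h(K, C) = 1/(3 + C) (h(K, C) = 1/(C + 3) = 1/(3 + C))
B(t, Q) = 225/28 (B(t, Q) = 8 + 2/(3 + 53) = 8 + 2/56 = 8 + 2*(1/56) = 8 + 1/28 = 225/28)
1/B(-1169, d(-35) - 570) = 1/(225/28) = 28/225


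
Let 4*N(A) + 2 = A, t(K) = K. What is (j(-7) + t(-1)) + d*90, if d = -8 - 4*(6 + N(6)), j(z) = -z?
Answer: -3234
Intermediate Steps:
N(A) = -1/2 + A/4
d = -36 (d = -8 - 4*(6 + (-1/2 + (1/4)*6)) = -8 - 4*(6 + (-1/2 + 3/2)) = -8 - 4*(6 + 1) = -8 - 4*7 = -8 - 1*28 = -8 - 28 = -36)
(j(-7) + t(-1)) + d*90 = (-1*(-7) - 1) - 36*90 = (7 - 1) - 3240 = 6 - 3240 = -3234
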